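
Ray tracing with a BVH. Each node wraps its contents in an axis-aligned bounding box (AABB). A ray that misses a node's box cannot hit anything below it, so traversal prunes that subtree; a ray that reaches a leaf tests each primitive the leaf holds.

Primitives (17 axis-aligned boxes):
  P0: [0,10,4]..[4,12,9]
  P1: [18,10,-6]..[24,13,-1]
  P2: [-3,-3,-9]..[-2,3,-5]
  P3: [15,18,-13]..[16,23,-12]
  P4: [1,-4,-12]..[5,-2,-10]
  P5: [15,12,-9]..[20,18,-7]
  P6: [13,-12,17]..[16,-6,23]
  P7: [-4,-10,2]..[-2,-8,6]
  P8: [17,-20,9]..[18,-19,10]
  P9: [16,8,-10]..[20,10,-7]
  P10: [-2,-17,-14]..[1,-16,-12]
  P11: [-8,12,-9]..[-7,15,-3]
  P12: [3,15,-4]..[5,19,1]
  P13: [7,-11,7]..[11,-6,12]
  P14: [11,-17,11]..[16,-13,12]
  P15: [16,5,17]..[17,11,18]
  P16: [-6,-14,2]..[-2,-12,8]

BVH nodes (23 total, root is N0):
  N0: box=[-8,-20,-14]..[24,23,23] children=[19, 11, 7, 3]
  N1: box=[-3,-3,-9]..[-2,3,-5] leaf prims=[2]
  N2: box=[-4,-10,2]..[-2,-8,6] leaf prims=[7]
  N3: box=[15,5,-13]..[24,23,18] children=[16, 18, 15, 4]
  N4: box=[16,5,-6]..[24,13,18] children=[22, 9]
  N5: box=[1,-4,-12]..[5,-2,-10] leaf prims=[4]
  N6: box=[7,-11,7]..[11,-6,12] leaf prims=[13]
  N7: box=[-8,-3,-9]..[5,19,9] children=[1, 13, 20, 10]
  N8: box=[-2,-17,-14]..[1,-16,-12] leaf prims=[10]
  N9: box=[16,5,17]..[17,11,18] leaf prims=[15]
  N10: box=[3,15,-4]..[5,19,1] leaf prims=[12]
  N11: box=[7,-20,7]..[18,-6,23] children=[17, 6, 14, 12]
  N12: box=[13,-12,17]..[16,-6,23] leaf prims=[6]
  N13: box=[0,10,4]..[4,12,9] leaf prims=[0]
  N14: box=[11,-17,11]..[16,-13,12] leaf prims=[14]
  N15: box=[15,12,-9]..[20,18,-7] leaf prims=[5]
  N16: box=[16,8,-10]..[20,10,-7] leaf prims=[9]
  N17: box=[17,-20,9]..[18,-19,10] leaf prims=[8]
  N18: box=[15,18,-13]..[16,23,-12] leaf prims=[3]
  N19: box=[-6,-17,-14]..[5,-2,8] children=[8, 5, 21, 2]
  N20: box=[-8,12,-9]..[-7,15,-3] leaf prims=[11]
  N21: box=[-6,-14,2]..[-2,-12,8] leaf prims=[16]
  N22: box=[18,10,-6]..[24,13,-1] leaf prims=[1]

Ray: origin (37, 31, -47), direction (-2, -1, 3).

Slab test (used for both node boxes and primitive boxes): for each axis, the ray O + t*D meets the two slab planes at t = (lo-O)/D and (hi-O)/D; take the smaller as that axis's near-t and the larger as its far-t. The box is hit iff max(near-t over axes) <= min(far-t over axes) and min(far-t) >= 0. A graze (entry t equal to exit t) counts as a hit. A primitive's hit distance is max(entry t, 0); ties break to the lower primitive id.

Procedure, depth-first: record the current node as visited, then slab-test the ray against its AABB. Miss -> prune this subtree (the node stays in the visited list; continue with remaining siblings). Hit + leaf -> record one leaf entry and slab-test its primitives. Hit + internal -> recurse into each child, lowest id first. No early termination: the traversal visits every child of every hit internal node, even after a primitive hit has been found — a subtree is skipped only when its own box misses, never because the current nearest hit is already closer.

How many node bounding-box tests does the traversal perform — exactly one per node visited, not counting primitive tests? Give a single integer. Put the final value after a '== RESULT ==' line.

Walk:
N0 x:[13/2,45/2] y:[8,51] z:[11,70/3] -> hit [11,45/2], descend [3, 7, 11, 19]
  N3 x:[13/2,11] y:[8,26] z:[34/3,65/3] -> miss, prune
  N7 x:[16,45/2] y:[12,34] z:[38/3,56/3] -> hit [16,56/3], descend [1, 10, 13, 20]
    N1 x:[39/2,20] y:[28,34] z:[38/3,14] -> miss, prune
    N10 x:[16,17] y:[12,16] z:[43/3,16] -> hit [16,16] leaf, test {P12@t=16}
    N13 x:[33/2,37/2] y:[19,21] z:[17,56/3] -> miss, prune
    N20 x:[22,45/2] y:[16,19] z:[38/3,44/3] -> miss, prune
  N11 x:[19/2,15] y:[37,51] z:[18,70/3] -> miss, prune
  N19 x:[16,43/2] y:[33,48] z:[11,55/3] -> miss, prune

Visited [0, 3, 7, 1, 10, 13, 20, 11, 19]. Tests: 9 box, 1 leaf. Nearest: P12.

== RESULT ==
9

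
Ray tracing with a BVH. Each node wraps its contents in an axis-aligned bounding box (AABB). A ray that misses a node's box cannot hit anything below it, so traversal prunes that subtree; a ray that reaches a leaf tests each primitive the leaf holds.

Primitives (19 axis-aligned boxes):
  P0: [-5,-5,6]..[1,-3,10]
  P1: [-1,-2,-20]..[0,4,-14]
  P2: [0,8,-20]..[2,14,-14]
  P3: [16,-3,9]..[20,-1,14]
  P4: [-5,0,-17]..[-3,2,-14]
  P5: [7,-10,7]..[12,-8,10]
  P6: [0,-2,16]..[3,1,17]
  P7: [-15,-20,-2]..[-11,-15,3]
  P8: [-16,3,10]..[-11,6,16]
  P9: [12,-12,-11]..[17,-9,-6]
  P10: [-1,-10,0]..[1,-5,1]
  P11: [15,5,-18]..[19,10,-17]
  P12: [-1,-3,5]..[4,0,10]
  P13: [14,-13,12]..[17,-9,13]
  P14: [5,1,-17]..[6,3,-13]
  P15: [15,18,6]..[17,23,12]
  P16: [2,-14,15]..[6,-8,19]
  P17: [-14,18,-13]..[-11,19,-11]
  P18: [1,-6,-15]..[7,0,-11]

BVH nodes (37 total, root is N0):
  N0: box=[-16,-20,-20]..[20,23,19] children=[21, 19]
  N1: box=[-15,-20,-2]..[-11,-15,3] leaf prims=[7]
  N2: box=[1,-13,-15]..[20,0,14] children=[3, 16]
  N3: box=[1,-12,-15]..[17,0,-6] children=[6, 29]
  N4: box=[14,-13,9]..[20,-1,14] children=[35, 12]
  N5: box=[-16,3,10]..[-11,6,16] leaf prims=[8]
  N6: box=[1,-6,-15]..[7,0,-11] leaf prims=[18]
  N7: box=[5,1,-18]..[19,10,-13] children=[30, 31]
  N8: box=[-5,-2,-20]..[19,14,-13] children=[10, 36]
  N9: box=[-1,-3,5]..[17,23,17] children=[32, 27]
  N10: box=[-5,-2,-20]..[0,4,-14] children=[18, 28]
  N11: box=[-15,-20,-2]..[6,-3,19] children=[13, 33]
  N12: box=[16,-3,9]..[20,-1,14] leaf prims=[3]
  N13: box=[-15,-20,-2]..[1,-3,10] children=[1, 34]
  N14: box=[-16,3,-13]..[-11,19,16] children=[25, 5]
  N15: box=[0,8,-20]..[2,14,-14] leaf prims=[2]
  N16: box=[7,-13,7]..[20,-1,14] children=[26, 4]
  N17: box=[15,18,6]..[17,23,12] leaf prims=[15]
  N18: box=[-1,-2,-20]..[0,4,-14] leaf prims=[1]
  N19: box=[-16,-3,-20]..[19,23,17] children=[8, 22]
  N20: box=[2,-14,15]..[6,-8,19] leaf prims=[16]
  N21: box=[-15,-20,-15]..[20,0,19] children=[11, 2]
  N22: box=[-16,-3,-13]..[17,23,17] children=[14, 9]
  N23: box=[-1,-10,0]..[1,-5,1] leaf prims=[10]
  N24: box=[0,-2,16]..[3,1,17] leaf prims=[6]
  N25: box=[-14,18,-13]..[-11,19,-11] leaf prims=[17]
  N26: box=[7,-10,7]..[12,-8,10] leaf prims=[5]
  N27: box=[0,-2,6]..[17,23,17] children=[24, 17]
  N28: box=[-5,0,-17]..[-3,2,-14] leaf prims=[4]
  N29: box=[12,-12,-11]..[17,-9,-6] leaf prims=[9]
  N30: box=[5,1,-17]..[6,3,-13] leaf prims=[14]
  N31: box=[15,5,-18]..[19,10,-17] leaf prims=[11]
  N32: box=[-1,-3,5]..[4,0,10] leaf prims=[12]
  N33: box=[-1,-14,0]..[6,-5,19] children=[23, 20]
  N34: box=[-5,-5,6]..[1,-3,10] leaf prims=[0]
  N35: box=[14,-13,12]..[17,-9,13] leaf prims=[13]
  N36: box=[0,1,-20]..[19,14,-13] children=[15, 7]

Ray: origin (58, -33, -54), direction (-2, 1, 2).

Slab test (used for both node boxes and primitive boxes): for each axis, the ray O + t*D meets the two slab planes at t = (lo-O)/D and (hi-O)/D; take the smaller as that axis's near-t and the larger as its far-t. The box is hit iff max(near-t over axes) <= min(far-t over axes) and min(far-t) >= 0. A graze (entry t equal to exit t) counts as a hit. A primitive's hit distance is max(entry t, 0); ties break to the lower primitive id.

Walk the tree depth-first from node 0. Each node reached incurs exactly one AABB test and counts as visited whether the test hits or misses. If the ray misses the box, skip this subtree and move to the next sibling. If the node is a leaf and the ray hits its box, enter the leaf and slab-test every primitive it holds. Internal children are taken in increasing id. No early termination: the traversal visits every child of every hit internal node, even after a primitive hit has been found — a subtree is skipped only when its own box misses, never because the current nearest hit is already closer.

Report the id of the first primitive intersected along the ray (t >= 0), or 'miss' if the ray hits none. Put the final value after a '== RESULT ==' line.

Traverse from the root:
N0 x:[19,37] y:[13,56] z:[17,73/2] -> hit [19,73/2], descend [19, 21]
  N19 x:[39/2,37] y:[30,56] z:[17,71/2] -> hit [30,71/2], descend [8, 22]
    N8 x:[39/2,63/2] y:[31,47] z:[17,41/2] -> miss, prune
    N22 x:[41/2,37] y:[30,56] z:[41/2,71/2] -> hit [30,71/2], descend [9, 14]
      N9 x:[41/2,59/2] y:[30,56] z:[59/2,71/2] -> miss, prune
      N14 x:[69/2,37] y:[36,52] z:[41/2,35] -> miss, prune
  N21 x:[19,73/2] y:[13,33] z:[39/2,73/2] -> hit [39/2,33], descend [2, 11]
    N2 x:[19,57/2] y:[20,33] z:[39/2,34] -> hit [20,57/2], descend [3, 16]
      N3 x:[41/2,57/2] y:[21,33] z:[39/2,24] -> hit [21,24], descend [6, 29]
        N6 x:[51/2,57/2] y:[27,33] z:[39/2,43/2] -> miss, prune
        N29 x:[41/2,23] y:[21,24] z:[43/2,24] -> hit [43/2,23] leaf, test {P9@t=43/2}
      N16 x:[19,51/2] y:[20,32] z:[61/2,34] -> miss, prune
    N11 x:[26,73/2] y:[13,30] z:[26,73/2] -> hit [26,30], descend [13, 33]
      N13 x:[57/2,73/2] y:[13,30] z:[26,32] -> hit [57/2,30], descend [1, 34]
        N1 x:[69/2,73/2] y:[13,18] z:[26,57/2] -> miss, prune
        N34 x:[57/2,63/2] y:[28,30] z:[30,32] -> hit [30,30] leaf, test {P0@t=30}
      N33 x:[26,59/2] y:[19,28] z:[27,73/2] -> hit [27,28], descend [20, 23]
        N20 x:[26,28] y:[19,25] z:[69/2,73/2] -> miss, prune
        N23 x:[57/2,59/2] y:[23,28] z:[27,55/2] -> miss, prune

19 AABB tests over nodes [0, 19, 8, 22, 9, 14, 21, 2, 3, 6, 29, 16, 11, 13, 1, 34, 33, 20, 23]; 2 leaves entered; closest P9.

== RESULT ==
9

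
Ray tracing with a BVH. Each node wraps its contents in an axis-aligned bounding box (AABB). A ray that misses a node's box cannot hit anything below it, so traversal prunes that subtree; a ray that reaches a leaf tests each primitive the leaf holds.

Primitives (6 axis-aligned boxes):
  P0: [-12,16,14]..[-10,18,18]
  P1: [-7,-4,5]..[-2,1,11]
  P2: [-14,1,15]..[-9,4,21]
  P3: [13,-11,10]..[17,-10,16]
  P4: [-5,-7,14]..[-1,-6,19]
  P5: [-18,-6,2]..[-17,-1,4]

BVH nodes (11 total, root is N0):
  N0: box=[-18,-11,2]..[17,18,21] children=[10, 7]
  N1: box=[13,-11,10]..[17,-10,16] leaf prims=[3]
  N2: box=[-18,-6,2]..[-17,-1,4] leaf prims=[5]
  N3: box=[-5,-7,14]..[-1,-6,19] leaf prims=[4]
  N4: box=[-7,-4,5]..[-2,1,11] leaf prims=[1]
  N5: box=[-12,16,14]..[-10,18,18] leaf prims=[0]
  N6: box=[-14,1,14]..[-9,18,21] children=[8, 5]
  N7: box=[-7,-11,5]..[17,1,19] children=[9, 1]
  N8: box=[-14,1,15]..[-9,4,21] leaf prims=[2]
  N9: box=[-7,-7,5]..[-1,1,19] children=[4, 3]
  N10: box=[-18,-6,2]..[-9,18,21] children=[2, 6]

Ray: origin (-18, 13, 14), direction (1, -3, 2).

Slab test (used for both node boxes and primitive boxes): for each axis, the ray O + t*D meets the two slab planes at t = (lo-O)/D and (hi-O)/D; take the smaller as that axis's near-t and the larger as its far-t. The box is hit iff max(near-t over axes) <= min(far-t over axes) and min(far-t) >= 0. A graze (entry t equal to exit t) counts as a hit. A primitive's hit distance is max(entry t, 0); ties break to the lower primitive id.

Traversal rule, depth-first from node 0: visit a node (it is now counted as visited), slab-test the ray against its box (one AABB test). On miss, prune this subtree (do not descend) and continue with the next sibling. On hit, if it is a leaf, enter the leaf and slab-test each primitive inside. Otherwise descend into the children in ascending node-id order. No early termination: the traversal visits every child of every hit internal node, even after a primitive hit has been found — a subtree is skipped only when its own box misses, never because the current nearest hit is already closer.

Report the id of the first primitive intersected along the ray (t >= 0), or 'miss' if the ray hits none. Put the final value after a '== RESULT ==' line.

Traverse from the root:
N0 x:[0,35] y:[-5/3,8] z:[-6,7/2] -> hit [0,7/2], descend [7, 10]
  N7 x:[11,35] y:[4,8] z:[-9/2,5/2] -> miss, prune
  N10 x:[0,9] y:[-5/3,19/3] z:[-6,7/2] -> hit [0,7/2], descend [2, 6]
    N2 x:[0,1] y:[14/3,19/3] z:[-6,-5] -> miss, prune
    N6 x:[4,9] y:[-5/3,4] z:[0,7/2] -> miss, prune

5 AABB tests over nodes [0, 7, 10, 2, 6]; 0 leaves entered; closest miss.

== RESULT ==
miss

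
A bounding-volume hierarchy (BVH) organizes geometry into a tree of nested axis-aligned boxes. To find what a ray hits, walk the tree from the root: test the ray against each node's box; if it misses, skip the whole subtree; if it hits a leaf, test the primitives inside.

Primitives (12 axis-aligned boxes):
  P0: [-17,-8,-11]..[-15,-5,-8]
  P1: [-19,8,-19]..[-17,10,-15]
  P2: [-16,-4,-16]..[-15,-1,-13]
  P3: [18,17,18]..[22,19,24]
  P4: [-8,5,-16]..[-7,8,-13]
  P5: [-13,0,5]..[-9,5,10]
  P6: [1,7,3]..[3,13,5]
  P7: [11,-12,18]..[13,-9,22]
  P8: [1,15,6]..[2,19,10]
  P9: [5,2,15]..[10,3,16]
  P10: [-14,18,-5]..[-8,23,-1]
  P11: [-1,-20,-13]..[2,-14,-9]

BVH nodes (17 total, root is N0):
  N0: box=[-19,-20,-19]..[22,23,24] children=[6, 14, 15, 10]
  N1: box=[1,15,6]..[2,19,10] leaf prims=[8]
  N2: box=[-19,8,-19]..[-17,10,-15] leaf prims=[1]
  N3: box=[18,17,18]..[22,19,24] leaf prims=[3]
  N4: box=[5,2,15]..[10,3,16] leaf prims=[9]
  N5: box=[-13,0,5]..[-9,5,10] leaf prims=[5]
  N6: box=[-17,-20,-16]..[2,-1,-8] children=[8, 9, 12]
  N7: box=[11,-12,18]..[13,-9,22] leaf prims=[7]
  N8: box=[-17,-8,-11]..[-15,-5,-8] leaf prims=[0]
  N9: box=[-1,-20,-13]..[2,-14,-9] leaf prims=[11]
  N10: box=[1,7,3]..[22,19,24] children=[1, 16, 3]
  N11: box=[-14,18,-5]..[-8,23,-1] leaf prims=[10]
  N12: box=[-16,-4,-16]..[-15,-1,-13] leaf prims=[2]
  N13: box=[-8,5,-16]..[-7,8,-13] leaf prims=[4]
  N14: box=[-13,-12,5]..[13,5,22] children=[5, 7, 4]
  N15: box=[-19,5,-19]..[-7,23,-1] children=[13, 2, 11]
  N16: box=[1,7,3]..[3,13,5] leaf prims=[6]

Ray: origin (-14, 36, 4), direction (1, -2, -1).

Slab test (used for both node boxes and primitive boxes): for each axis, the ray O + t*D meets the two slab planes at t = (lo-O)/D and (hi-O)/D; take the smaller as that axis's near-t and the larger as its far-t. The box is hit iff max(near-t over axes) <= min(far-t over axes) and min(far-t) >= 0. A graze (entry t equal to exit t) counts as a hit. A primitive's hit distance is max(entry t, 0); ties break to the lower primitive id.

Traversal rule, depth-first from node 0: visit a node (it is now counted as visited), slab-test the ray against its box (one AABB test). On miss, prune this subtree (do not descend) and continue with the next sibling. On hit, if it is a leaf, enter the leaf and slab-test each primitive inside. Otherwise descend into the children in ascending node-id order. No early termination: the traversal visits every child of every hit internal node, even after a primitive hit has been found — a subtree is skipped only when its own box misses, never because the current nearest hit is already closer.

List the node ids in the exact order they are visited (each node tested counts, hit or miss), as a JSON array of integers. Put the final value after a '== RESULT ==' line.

Trace the traversal:
N0 x:[-5,36] y:[13/2,28] z:[-20,23] -> hit [13/2,23], descend [6, 10, 14, 15]
  N6 x:[-3,16] y:[37/2,28] z:[12,20] -> miss, prune
  N10 x:[15,36] y:[17/2,29/2] z:[-20,1] -> miss, prune
  N14 x:[1,27] y:[31/2,24] z:[-18,-1] -> miss, prune
  N15 x:[-5,7] y:[13/2,31/2] z:[5,23] -> hit [13/2,7], descend [2, 11, 13]
    N2 x:[-5,-3] y:[13,14] z:[19,23] -> miss, prune
    N11 x:[0,6] y:[13/2,9] z:[5,9] -> miss, prune
    N13 x:[6,7] y:[14,31/2] z:[17,20] -> miss, prune

8 AABB tests over nodes [0, 6, 10, 14, 15, 2, 11, 13]; 0 leaves entered; closest miss.

== RESULT ==
[0, 6, 10, 14, 15, 2, 11, 13]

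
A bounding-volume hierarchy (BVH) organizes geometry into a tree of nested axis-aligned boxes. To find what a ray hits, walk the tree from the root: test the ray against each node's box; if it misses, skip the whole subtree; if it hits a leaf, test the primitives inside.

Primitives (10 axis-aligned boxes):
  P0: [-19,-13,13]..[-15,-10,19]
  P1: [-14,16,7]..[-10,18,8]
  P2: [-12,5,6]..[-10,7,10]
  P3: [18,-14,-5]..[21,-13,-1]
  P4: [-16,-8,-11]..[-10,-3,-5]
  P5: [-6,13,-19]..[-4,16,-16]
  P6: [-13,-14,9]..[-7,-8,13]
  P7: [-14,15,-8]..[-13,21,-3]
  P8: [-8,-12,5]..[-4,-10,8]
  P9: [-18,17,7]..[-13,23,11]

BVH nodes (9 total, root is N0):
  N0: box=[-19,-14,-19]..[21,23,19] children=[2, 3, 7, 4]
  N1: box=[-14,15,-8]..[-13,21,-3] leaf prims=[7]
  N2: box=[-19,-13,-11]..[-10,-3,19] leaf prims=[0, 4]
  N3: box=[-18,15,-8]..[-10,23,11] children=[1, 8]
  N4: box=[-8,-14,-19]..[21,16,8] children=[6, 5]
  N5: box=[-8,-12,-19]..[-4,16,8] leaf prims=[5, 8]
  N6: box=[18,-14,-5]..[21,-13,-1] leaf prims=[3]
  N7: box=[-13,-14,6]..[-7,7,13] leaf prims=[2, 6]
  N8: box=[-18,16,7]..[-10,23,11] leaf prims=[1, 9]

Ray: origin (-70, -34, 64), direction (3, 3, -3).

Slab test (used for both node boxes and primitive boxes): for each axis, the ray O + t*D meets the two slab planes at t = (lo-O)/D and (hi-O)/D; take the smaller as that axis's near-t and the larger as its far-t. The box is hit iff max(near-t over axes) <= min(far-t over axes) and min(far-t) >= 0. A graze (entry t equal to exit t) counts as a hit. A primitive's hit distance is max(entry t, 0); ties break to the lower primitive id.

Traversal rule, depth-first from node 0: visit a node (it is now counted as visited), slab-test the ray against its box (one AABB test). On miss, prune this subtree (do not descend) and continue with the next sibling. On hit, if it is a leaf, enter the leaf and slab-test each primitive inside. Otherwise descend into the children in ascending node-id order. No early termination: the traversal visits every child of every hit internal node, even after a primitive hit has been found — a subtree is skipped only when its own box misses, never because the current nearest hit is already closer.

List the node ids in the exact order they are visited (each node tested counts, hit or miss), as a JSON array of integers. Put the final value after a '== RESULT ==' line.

Trace the traversal:
N0 x:[17,91/3] y:[20/3,19] z:[15,83/3] -> hit [17,19], descend [2, 3, 4, 7]
  N2 x:[17,20] y:[7,31/3] z:[15,25] -> miss, prune
  N3 x:[52/3,20] y:[49/3,19] z:[53/3,24] -> hit [53/3,19], descend [1, 8]
    N1 x:[56/3,19] y:[49/3,55/3] z:[67/3,24] -> miss, prune
    N8 x:[52/3,20] y:[50/3,19] z:[53/3,19] -> hit [53/3,19] leaf, test {P1(miss), P9@t=53/3}
  N4 x:[62/3,91/3] y:[20/3,50/3] z:[56/3,83/3] -> miss, prune
  N7 x:[19,21] y:[20/3,41/3] z:[17,58/3] -> miss, prune

Visited [0, 2, 3, 1, 8, 4, 7]. Tests: 7 box, 1 leaf. Nearest: P9.

== RESULT ==
[0, 2, 3, 1, 8, 4, 7]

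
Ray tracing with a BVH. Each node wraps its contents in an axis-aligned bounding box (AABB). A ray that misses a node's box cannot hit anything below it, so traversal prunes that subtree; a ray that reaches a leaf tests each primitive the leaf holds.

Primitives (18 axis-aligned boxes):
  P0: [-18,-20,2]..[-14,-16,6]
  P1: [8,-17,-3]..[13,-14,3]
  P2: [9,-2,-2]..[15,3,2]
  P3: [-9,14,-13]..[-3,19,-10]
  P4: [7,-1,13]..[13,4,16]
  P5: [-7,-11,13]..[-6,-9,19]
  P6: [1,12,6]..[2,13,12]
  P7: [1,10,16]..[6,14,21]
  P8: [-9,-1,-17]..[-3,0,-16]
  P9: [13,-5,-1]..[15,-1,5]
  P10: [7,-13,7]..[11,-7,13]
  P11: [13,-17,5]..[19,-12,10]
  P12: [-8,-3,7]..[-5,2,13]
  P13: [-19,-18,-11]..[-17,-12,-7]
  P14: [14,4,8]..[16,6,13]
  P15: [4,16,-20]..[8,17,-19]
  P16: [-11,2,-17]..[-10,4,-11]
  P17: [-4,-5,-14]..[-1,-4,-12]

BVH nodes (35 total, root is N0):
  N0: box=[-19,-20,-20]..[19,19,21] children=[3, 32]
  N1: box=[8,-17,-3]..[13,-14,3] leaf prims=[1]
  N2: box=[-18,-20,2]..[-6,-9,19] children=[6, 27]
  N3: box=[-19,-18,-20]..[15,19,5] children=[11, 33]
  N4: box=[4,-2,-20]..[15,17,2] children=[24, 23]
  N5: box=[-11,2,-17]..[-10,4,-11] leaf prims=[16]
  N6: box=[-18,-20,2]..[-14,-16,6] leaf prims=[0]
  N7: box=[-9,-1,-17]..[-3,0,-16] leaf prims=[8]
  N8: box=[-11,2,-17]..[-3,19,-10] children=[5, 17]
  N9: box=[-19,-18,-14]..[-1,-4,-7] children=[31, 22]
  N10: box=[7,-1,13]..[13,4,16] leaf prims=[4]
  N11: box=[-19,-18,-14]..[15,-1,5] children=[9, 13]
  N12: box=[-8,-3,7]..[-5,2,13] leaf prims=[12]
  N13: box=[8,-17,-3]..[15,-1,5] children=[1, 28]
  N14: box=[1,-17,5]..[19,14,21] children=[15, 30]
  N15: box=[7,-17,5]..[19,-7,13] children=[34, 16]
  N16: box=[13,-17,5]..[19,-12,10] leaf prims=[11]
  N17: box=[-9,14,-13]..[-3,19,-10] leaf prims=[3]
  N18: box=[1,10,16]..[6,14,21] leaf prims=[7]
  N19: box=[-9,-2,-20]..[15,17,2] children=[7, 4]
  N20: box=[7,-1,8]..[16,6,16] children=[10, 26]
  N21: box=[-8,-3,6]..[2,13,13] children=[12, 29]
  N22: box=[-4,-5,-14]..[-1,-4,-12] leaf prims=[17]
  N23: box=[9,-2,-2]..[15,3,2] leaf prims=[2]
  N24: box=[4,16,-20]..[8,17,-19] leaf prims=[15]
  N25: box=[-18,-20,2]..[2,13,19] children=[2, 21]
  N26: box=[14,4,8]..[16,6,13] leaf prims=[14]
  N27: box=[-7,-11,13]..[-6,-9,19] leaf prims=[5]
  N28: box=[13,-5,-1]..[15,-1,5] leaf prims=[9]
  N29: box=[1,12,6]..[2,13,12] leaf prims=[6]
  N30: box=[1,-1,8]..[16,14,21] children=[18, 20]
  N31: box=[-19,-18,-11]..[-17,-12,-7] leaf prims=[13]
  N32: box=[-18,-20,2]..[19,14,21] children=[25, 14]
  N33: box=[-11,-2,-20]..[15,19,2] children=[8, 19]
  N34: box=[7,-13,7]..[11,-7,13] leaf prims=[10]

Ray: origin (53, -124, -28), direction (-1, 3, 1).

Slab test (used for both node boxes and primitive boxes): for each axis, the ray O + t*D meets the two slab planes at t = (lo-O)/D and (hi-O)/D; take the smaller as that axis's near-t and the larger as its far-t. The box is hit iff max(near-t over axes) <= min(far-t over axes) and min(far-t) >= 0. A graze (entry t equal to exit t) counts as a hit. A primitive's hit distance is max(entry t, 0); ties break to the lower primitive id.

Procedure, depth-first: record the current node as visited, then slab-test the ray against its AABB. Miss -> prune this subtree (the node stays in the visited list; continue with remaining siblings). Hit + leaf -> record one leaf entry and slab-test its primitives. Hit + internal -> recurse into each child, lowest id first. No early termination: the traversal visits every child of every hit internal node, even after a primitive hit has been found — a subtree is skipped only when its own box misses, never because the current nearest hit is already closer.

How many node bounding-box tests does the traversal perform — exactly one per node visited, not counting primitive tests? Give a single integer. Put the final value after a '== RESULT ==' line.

Traverse from the root:
N0 x:[34,72] y:[104/3,143/3] z:[8,49] -> hit [104/3,143/3], descend [3, 32]
  N3 x:[38,72] y:[106/3,143/3] z:[8,33] -> miss, prune
  N32 x:[34,71] y:[104/3,46] z:[30,49] -> hit [104/3,46], descend [14, 25]
    N14 x:[34,52] y:[107/3,46] z:[33,49] -> hit [107/3,46], descend [15, 30]
      N15 x:[34,46] y:[107/3,39] z:[33,41] -> hit [107/3,39], descend [16, 34]
        N16 x:[34,40] y:[107/3,112/3] z:[33,38] -> hit [107/3,112/3] leaf, test {P11@t=107/3}
        N34 x:[42,46] y:[37,39] z:[35,41] -> miss, prune
      N30 x:[37,52] y:[41,46] z:[36,49] -> hit [41,46], descend [18, 20]
        N18 x:[47,52] y:[134/3,46] z:[44,49] -> miss, prune
        N20 x:[37,46] y:[41,130/3] z:[36,44] -> hit [41,130/3], descend [10, 26]
          N10 x:[40,46] y:[41,128/3] z:[41,44] -> hit [41,128/3] leaf, test {P4@t=41}
          N26 x:[37,39] y:[128/3,130/3] z:[36,41] -> miss, prune
    N25 x:[51,71] y:[104/3,137/3] z:[30,47] -> miss, prune

Summary -> nodes [0, 3, 32, 14, 15, 16, 34, 30, 18, 20, 10, 26, 25]; box-tests=13; leaf-entries=2; first=P11

== RESULT ==
13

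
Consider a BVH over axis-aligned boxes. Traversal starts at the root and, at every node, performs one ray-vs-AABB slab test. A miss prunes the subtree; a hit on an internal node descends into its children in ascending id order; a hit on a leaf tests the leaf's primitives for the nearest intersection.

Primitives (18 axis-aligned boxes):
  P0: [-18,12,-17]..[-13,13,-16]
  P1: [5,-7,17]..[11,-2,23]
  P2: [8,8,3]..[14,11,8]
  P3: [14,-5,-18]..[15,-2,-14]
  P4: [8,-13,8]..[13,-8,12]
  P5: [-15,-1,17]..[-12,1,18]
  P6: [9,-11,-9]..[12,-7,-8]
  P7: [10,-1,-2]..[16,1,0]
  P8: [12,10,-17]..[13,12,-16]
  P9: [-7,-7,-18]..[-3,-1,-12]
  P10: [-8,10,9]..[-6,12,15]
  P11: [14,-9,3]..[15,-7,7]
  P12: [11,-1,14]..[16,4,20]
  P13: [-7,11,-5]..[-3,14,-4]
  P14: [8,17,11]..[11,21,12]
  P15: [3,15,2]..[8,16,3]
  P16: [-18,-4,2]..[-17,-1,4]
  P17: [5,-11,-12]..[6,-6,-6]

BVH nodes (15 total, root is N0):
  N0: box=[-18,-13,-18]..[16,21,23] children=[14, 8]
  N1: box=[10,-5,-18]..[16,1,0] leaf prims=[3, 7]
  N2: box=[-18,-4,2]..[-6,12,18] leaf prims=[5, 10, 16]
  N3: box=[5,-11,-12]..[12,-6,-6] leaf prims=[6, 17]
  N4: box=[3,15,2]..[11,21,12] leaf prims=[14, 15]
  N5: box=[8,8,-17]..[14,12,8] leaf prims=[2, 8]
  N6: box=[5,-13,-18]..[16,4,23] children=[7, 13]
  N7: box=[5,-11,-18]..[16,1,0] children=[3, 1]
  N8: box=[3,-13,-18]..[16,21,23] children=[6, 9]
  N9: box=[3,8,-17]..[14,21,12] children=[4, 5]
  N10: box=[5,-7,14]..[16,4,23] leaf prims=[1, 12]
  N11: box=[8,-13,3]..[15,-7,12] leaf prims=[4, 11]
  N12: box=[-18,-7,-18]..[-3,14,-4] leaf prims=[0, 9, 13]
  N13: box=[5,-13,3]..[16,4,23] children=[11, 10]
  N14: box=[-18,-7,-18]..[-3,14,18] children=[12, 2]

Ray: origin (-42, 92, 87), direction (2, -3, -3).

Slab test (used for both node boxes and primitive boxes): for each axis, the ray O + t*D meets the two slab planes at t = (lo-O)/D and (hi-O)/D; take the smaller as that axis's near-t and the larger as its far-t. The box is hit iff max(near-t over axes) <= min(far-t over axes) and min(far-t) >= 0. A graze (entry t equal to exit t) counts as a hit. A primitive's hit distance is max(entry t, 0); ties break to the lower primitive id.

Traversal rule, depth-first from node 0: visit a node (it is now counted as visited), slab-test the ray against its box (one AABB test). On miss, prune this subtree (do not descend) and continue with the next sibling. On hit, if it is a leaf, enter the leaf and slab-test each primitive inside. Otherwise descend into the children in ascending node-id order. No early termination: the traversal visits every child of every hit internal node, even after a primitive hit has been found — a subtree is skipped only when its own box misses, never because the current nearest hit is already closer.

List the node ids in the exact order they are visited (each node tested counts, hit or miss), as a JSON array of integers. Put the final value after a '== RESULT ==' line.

Trace the traversal:
N0 x:[12,29] y:[71/3,35] z:[64/3,35] -> hit [71/3,29], descend [8, 14]
  N8 x:[45/2,29] y:[71/3,35] z:[64/3,35] -> hit [71/3,29], descend [6, 9]
    N6 x:[47/2,29] y:[88/3,35] z:[64/3,35] -> miss, prune
    N9 x:[45/2,28] y:[71/3,28] z:[25,104/3] -> hit [25,28], descend [4, 5]
      N4 x:[45/2,53/2] y:[71/3,77/3] z:[25,85/3] -> hit [25,77/3] leaf, test {P14@t=25, P15(miss)}
      N5 x:[25,28] y:[80/3,28] z:[79/3,104/3] -> hit [80/3,28] leaf, test {P2@t=27, P8(miss)}
  N14 x:[12,39/2] y:[26,33] z:[23,35] -> miss, prune

Summary -> nodes [0, 8, 6, 9, 4, 5, 14]; box-tests=7; leaf-entries=2; first=P14

== RESULT ==
[0, 8, 6, 9, 4, 5, 14]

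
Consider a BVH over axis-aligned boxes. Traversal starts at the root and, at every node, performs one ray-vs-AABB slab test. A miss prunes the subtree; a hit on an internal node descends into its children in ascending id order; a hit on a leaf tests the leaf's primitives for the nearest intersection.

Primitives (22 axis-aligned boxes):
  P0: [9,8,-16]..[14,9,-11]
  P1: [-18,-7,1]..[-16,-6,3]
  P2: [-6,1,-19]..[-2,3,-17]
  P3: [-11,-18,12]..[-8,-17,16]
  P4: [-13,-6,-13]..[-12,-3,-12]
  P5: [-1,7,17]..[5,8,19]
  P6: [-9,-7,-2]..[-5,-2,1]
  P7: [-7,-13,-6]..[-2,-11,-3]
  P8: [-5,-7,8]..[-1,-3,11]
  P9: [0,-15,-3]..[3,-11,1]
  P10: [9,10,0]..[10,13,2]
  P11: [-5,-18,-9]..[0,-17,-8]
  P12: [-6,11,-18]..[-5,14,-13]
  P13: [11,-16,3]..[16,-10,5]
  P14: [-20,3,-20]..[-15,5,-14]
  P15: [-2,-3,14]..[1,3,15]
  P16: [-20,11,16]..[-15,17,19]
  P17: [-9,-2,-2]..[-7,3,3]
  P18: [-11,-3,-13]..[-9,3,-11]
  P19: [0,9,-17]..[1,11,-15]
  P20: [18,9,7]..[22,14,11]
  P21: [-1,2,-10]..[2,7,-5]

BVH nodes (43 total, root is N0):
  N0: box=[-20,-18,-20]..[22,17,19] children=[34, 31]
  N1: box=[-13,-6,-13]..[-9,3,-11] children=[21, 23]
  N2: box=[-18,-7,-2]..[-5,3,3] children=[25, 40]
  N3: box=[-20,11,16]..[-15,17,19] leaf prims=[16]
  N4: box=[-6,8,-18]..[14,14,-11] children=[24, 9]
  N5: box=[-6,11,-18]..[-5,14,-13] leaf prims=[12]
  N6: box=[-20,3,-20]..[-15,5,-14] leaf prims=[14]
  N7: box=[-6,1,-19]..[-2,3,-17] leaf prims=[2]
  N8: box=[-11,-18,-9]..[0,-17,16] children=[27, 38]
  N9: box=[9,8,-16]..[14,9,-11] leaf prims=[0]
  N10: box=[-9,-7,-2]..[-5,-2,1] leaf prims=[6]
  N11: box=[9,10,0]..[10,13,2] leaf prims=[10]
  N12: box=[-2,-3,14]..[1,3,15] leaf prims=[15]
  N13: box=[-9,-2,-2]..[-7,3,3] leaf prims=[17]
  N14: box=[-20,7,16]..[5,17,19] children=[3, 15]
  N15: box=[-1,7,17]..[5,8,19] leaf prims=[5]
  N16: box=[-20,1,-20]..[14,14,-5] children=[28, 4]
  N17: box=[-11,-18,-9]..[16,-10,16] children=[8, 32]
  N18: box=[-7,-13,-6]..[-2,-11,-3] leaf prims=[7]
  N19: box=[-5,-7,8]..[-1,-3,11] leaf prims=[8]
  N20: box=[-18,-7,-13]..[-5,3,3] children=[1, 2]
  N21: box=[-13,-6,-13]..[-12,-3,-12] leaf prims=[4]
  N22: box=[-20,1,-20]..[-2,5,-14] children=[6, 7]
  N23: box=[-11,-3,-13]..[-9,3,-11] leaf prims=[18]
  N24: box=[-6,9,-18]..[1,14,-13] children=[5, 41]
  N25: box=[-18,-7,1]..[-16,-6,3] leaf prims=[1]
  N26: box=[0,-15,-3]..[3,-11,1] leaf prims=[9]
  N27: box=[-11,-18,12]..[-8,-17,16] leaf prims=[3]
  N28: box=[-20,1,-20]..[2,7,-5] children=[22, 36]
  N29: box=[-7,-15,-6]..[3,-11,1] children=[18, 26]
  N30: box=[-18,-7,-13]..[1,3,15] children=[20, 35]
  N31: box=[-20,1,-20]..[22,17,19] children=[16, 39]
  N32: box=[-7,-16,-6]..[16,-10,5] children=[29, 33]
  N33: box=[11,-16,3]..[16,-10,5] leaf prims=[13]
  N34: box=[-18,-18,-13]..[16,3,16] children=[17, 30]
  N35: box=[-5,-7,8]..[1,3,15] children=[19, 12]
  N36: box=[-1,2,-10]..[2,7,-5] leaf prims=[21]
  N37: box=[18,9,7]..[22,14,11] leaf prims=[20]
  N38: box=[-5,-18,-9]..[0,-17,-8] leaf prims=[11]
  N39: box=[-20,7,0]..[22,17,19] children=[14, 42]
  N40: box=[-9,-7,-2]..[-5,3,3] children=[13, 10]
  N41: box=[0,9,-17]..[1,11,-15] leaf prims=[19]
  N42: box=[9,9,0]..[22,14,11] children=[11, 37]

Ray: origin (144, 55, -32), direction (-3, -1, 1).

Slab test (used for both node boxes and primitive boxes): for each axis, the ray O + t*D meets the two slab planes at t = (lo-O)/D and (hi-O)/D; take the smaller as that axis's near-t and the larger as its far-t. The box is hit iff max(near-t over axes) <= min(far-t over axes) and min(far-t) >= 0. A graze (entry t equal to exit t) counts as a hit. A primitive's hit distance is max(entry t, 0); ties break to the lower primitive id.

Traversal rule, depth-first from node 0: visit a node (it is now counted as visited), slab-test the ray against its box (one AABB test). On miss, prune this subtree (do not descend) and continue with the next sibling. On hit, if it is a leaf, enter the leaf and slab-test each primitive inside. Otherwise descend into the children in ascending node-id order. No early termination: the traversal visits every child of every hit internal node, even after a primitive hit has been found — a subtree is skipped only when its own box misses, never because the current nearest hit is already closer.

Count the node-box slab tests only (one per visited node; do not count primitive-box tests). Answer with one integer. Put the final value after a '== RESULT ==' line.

Trace the traversal:
N0 x:[122/3,164/3] y:[38,73] z:[12,51] -> hit [122/3,51], descend [31, 34]
  N31 x:[122/3,164/3] y:[38,54] z:[12,51] -> hit [122/3,51], descend [16, 39]
    N16 x:[130/3,164/3] y:[41,54] z:[12,27] -> miss, prune
    N39 x:[122/3,164/3] y:[38,48] z:[32,51] -> hit [122/3,48], descend [14, 42]
      N14 x:[139/3,164/3] y:[38,48] z:[48,51] -> hit [48,48], descend [3, 15]
        N3 x:[53,164/3] y:[38,44] z:[48,51] -> miss, prune
        N15 x:[139/3,145/3] y:[47,48] z:[49,51] -> miss, prune
      N42 x:[122/3,45] y:[41,46] z:[32,43] -> hit [41,43], descend [11, 37]
        N11 x:[134/3,45] y:[42,45] z:[32,34] -> miss, prune
        N37 x:[122/3,42] y:[41,46] z:[39,43] -> hit [41,42] leaf, test {P20@t=41}
  N34 x:[128/3,54] y:[52,73] z:[19,48] -> miss, prune

order=[0, 31, 16, 39, 14, 3, 15, 42, 11, 37, 34]  |boxes|=11  |leaves|=1  hit=P20

== RESULT ==
11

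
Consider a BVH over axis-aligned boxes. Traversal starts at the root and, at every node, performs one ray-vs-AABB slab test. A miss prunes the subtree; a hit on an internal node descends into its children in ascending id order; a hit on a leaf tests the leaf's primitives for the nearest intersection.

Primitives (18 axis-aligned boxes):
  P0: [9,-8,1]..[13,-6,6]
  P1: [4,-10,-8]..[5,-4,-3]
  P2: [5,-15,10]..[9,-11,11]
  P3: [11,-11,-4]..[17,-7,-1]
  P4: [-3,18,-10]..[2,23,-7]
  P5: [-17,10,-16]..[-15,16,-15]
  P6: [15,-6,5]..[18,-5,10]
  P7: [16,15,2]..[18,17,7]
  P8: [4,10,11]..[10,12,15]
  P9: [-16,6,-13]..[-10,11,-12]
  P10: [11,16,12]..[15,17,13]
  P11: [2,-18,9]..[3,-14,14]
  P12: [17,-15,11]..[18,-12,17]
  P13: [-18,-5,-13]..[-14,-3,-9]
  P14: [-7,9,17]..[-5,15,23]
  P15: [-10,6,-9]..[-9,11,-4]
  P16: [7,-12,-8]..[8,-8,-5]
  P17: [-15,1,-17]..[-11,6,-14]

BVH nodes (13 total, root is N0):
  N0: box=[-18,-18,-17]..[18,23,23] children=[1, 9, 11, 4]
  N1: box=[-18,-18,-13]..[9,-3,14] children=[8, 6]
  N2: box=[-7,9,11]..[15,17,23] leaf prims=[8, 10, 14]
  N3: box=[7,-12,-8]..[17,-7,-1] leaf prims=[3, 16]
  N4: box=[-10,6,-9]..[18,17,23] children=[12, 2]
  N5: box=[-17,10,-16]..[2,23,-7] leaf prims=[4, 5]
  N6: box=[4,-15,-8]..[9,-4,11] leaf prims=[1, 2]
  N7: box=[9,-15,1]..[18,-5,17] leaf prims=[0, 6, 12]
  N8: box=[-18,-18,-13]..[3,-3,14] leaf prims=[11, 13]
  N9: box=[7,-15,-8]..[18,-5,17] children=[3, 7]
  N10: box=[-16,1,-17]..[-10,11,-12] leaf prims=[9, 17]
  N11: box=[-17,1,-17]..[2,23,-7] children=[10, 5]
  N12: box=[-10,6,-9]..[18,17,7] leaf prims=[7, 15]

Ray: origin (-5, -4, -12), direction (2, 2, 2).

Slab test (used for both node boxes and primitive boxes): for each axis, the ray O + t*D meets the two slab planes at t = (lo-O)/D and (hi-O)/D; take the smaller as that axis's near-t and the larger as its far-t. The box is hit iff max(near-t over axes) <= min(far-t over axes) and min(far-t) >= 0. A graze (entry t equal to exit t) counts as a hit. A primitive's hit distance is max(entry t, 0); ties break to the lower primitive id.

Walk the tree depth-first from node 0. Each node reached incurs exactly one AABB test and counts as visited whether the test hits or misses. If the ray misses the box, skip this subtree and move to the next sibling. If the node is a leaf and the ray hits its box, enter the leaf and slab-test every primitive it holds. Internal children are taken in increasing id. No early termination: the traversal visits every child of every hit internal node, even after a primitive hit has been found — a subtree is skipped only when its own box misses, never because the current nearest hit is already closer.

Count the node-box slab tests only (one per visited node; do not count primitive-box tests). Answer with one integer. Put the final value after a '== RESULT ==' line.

Walk:
N0 x:[-13/2,23/2] y:[-7,27/2] z:[-5/2,35/2] -> hit [-5/2,23/2], descend [1, 4, 9, 11]
  N1 x:[-13/2,7] y:[-7,1/2] z:[-1/2,13] -> hit [-1/2,1/2], descend [6, 8]
    N6 x:[9/2,7] y:[-11/2,0] z:[2,23/2] -> miss, prune
    N8 x:[-13/2,4] y:[-7,1/2] z:[-1/2,13] -> hit [-1/2,1/2] leaf, test {P11(miss), P13(miss)}
  N4 x:[-5/2,23/2] y:[5,21/2] z:[3/2,35/2] -> hit [5,21/2], descend [2, 12]
    N2 x:[-1,10] y:[13/2,21/2] z:[23/2,35/2] -> miss, prune
    N12 x:[-5/2,23/2] y:[5,21/2] z:[3/2,19/2] -> hit [5,19/2] leaf, test {P7(miss), P15(miss)}
  N9 x:[6,23/2] y:[-11/2,-1/2] z:[2,29/2] -> miss, prune
  N11 x:[-6,7/2] y:[5/2,27/2] z:[-5/2,5/2] -> hit [5/2,5/2], descend [5, 10]
    N5 x:[-6,7/2] y:[7,27/2] z:[-2,5/2] -> miss, prune
    N10 x:[-11/2,-5/2] y:[5/2,15/2] z:[-5/2,0] -> miss, prune

order=[0, 1, 6, 8, 4, 2, 12, 9, 11, 5, 10]  |boxes|=11  |leaves|=2  hit=miss

== RESULT ==
11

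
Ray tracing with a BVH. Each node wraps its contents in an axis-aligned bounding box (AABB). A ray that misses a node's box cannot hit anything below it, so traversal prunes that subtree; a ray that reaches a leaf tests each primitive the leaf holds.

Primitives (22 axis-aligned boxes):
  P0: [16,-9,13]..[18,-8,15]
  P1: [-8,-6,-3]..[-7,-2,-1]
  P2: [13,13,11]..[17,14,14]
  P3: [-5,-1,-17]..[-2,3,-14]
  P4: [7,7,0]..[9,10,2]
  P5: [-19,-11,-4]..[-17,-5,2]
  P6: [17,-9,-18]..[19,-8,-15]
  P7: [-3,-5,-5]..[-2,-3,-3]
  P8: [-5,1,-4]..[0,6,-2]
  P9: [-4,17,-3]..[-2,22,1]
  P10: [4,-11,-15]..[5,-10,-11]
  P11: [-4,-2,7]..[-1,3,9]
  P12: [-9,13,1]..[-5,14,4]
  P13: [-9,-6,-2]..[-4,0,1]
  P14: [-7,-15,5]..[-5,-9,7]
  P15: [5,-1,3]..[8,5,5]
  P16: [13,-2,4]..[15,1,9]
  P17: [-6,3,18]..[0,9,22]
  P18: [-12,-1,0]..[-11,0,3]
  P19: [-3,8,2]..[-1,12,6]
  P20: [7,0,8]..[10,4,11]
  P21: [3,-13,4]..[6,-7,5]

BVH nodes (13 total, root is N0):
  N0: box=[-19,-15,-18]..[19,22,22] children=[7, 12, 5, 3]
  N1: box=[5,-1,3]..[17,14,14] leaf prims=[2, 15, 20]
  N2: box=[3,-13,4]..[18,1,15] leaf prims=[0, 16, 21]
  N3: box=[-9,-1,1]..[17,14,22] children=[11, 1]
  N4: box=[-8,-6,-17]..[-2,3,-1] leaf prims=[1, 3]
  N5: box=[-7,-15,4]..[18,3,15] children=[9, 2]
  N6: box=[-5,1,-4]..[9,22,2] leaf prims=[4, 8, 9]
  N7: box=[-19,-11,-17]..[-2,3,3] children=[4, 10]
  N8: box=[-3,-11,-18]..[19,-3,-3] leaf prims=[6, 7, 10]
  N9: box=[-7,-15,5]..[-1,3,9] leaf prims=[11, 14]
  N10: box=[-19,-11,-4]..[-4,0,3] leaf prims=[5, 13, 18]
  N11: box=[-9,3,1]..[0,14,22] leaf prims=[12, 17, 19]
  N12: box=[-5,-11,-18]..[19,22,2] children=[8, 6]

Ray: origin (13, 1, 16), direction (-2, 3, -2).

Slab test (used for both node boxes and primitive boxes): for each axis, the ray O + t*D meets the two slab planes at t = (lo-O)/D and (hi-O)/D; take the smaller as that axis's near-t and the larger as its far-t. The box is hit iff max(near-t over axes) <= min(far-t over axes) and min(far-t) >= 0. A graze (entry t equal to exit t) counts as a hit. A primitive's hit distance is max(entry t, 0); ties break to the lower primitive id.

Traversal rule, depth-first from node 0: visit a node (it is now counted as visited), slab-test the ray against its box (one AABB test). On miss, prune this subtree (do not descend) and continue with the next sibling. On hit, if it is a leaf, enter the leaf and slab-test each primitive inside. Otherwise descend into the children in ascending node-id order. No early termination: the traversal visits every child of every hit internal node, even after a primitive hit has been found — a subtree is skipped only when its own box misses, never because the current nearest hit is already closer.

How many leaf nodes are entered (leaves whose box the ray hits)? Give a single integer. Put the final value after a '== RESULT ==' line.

Trace the traversal:
N0 x:[-3,16] y:[-16/3,7] z:[-3,17] -> hit [-3,7], descend [3, 5, 7, 12]
  N3 x:[-2,11] y:[-2/3,13/3] z:[-3,15/2] -> hit [-2/3,13/3], descend [1, 11]
    N1 x:[-2,4] y:[-2/3,13/3] z:[1,13/2] -> hit [1,4] leaf, test {P2(miss), P15(miss), P20(miss)}
    N11 x:[13/2,11] y:[2/3,13/3] z:[-3,15/2] -> miss, prune
  N5 x:[-5/2,10] y:[-16/3,2/3] z:[1/2,6] -> hit [1/2,2/3], descend [2, 9]
    N2 x:[-5/2,5] y:[-14/3,0] z:[1/2,6] -> miss, prune
    N9 x:[7,10] y:[-16/3,2/3] z:[7/2,11/2] -> miss, prune
  N7 x:[15/2,16] y:[-4,2/3] z:[13/2,33/2] -> miss, prune
  N12 x:[-3,9] y:[-4,7] z:[7,17] -> hit [7,7], descend [6, 8]
    N6 x:[2,9] y:[0,7] z:[7,10] -> hit [7,7] leaf, test {P4(miss), P8(miss), P9(miss)}
    N8 x:[-3,8] y:[-4,-4/3] z:[19/2,17] -> miss, prune

11 AABB tests over nodes [0, 3, 1, 11, 5, 2, 9, 7, 12, 6, 8]; 2 leaves entered; closest miss.

== RESULT ==
2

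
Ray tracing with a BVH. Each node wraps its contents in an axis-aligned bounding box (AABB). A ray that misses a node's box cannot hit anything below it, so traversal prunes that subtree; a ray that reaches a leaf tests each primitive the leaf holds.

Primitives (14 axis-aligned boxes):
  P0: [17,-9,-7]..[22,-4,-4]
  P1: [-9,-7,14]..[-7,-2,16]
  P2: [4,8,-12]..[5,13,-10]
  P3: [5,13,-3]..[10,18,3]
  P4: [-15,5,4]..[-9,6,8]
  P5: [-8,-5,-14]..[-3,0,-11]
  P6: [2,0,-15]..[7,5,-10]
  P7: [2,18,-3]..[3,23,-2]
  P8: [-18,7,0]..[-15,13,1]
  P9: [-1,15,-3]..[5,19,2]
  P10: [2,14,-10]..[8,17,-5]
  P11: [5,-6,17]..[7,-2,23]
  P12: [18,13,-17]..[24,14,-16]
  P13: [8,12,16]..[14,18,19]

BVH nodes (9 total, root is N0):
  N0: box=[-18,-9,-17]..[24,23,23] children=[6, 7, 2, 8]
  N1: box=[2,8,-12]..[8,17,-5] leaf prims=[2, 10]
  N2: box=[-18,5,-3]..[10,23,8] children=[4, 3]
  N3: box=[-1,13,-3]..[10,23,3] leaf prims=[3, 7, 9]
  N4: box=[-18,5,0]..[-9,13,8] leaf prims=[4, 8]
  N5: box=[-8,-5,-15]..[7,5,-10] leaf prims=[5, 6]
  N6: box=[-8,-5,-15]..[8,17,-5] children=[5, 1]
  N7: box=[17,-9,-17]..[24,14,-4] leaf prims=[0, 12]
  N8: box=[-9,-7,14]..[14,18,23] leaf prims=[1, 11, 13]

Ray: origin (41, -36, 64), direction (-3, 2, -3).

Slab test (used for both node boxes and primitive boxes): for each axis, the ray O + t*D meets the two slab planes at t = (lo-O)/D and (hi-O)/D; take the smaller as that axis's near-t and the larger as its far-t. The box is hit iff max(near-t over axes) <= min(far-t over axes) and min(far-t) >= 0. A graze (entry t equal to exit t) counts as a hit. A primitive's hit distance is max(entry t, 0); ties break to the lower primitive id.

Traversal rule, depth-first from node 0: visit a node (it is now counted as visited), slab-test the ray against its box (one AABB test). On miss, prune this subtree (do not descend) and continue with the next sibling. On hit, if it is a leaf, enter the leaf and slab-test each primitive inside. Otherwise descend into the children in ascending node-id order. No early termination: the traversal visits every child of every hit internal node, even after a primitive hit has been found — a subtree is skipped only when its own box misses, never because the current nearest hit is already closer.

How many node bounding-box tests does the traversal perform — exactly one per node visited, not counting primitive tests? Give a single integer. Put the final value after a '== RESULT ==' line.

Walk:
N0 x:[17/3,59/3] y:[27/2,59/2] z:[41/3,27] -> hit [41/3,59/3], descend [2, 6, 7, 8]
  N2 x:[31/3,59/3] y:[41/2,59/2] z:[56/3,67/3] -> miss, prune
  N6 x:[11,49/3] y:[31/2,53/2] z:[23,79/3] -> miss, prune
  N7 x:[17/3,8] y:[27/2,25] z:[68/3,27] -> miss, prune
  N8 x:[9,50/3] y:[29/2,27] z:[41/3,50/3] -> hit [29/2,50/3] leaf, test {P1@t=16, P11(miss), P13(miss)}

Summary -> nodes [0, 2, 6, 7, 8]; box-tests=5; leaf-entries=1; first=P1

== RESULT ==
5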